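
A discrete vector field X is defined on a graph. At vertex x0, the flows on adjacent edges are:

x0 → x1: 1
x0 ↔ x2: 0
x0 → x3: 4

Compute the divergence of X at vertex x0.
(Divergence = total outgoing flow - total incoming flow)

Divergence = sum of outgoing flows = 1 + 0 + 4 = 5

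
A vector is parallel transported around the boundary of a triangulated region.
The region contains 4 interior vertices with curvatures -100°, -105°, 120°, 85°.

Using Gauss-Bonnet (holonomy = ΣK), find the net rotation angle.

Holonomy = total enclosed curvature = (-100°) + (-105°) + 120° + 85° = 0°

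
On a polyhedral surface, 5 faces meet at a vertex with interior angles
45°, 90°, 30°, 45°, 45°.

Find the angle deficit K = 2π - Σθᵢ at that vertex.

Sum of angles = 255°. K = 360° - 255° = 105°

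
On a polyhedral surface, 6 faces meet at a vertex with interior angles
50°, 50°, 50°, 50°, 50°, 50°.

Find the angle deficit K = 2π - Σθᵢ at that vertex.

Sum of angles = 300°. K = 360° - 300° = 60° = π/3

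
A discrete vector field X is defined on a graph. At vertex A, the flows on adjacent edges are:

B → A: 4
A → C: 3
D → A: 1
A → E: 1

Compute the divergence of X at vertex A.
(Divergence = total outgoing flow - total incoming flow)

Divergence = sum of outgoing flows = (-4) + 3 + (-1) + 1 = -1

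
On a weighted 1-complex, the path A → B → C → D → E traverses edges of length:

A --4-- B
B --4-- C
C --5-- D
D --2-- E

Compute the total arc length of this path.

Arc length = 4 + 4 + 5 + 2 = 15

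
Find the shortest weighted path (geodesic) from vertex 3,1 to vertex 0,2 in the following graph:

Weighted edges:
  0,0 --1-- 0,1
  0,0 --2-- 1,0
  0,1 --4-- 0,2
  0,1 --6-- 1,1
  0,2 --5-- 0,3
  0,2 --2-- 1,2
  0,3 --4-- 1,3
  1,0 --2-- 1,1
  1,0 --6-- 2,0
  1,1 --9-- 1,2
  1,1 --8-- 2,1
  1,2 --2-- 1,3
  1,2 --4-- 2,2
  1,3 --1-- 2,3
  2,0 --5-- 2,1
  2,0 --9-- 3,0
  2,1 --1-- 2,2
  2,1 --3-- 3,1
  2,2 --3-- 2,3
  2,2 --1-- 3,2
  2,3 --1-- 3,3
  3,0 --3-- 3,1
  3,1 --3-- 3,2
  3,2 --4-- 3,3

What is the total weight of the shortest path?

Shortest path: 3,1 → 2,1 → 2,2 → 1,2 → 0,2, total weight = 10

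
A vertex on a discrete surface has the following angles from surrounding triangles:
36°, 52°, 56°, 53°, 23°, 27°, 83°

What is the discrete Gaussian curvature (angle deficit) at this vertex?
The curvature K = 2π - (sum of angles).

Sum of angles = 330°. K = 360° - 330° = 30° = π/6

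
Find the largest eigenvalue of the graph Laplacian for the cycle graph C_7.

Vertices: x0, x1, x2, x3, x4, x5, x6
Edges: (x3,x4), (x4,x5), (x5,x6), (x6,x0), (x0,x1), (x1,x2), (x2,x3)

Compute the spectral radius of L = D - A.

The cycle graph C_n has Laplacian eigenvalues λ_k = 2 − 2cos(2πk/n), k = 0, 1, …, n−1. Here n = 7:
k=0: 2 − 2cos(0) = 0.0; k=1: 2 − 2cos(2π/7) = 0.753; k=2: 2 − 2cos(4π/7) = 2.445; k=3: 2 − 2cos(6π/7) = 3.8019; k=4: 2 − 2cos(8π/7) = 3.8019; k=5: 2 − 2cos(10π/7) = 2.445; k=6: 2 − 2cos(12π/7) = 0.753.
Laplacian eigenvalues: [0.0, 0.753, 0.753, 2.445, 2.445, 3.8019, 3.8019]. Largest eigenvalue (spectral radius) = 3.8019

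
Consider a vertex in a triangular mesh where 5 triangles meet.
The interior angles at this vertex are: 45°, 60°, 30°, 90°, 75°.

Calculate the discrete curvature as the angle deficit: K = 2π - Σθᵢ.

Sum of angles = 300°. K = 360° - 300° = 60°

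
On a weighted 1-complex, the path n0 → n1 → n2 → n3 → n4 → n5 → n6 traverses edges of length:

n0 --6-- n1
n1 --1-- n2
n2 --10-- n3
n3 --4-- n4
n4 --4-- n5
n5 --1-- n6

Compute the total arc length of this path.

Arc length = 6 + 1 + 10 + 4 + 4 + 1 = 26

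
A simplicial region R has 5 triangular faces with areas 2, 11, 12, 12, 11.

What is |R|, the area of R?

2 + 11 + 12 + 12 + 11 = 48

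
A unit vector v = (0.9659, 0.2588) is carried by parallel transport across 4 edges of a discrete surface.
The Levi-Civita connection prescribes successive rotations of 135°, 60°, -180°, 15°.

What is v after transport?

Total rotation: 135° + 60° + (-180°) + 15° = 30°. Final vector: (0.7071, 0.7071)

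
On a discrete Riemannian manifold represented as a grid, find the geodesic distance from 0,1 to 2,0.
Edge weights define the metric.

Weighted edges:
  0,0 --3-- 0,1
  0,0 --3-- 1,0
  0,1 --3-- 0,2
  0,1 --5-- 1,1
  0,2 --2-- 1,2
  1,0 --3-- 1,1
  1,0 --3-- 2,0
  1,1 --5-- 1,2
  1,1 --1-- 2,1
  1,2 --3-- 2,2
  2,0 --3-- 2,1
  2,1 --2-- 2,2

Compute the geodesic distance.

Shortest path: 0,1 → 0,0 → 1,0 → 2,0, total weight = 9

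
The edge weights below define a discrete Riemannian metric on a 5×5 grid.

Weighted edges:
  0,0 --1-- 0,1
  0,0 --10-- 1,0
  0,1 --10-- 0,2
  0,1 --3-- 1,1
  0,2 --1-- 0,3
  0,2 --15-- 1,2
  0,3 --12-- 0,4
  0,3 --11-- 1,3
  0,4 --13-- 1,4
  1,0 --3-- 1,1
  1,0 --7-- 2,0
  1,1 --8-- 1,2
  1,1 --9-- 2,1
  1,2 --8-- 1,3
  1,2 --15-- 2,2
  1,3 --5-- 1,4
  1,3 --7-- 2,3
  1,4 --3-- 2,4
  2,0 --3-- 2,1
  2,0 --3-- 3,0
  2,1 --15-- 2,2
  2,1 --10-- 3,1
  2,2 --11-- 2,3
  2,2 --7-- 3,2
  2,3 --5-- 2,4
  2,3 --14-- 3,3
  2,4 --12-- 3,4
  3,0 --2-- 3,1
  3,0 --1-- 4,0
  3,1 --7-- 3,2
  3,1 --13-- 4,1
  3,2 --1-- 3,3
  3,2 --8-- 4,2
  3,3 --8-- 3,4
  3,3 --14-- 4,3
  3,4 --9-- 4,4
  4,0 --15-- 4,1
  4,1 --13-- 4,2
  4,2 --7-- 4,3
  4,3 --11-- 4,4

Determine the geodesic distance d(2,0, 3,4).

Shortest path: 2,0 → 3,0 → 3,1 → 3,2 → 3,3 → 3,4, total weight = 21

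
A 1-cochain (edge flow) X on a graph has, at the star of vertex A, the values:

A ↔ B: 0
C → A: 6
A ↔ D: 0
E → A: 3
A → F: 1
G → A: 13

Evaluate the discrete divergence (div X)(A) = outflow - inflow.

Divergence = sum of outgoing flows = 0 + (-6) + 0 + (-3) + 1 + (-13) = -21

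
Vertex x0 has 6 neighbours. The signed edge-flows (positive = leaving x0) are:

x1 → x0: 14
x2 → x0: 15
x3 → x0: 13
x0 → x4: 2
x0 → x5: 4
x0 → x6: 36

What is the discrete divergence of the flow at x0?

Divergence = sum of outgoing flows = (-14) + (-15) + (-13) + 2 + 4 + 36 = 0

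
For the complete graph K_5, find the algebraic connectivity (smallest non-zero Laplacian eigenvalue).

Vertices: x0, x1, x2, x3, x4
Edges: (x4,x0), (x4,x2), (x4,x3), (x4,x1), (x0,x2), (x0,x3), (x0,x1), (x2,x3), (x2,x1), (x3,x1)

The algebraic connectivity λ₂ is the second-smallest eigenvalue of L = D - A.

For the complete graph K_n, L = nI − J (J = all-ones matrix). J has eigenvalues n (once, eigenvector 𝟙) and 0 (multiplicity n−1), so L has eigenvalues 0 (once) and n (multiplicity n−1). Here n = 5: eigenvalue 0 once and 5 with multiplicity 4.
Laplacian eigenvalues: [0.0, 5.0, 5.0, 5.0, 5.0]. Algebraic connectivity (smallest non-zero eigenvalue) = 5.0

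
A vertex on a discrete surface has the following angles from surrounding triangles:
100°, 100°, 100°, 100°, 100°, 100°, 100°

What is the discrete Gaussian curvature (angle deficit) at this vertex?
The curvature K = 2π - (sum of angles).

Sum of angles = 700°. K = 360° - 700° = -340°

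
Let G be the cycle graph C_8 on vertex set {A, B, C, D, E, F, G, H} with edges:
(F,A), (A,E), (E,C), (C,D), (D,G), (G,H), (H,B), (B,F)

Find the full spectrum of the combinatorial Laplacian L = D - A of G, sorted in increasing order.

The cycle graph C_n has Laplacian eigenvalues λ_k = 2 − 2cos(2πk/n), k = 0, 1, …, n−1. Here n = 8:
k=0: 2 − 2cos(0) = 0.0; k=1: 2 − 2cos(π/4) = 0.5858; k=2: 2 − 2cos(π/2) = 2.0; k=3: 2 − 2cos(3π/4) = 3.4142; k=4: 2 − 2cos(π) = 4.0; k=5: 2 − 2cos(5π/4) = 3.4142; k=6: 2 − 2cos(3π/2) = 2.0; k=7: 2 − 2cos(7π/4) = 0.5858.
Laplacian eigenvalues (increasing order): [0.0, 0.5858, 0.5858, 2.0, 2.0, 3.4142, 3.4142, 4.0]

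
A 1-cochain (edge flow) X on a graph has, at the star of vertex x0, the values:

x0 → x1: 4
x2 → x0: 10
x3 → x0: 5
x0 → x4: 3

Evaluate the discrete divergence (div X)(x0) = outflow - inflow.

Divergence = sum of outgoing flows = 4 + (-10) + (-5) + 3 = -8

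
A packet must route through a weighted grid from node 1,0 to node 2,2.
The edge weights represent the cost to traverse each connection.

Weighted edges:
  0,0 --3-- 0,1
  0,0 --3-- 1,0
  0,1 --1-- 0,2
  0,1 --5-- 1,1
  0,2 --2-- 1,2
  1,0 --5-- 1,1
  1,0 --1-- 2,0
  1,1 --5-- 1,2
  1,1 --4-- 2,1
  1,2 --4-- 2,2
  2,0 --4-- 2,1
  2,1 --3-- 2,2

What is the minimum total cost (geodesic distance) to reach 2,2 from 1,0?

Shortest path: 1,0 → 2,0 → 2,1 → 2,2, total weight = 8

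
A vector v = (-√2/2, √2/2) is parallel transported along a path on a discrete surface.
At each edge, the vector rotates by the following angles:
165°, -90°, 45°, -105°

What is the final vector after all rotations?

Total rotation: 165° + (-90°) + 45° + (-105°) = 15°. Final vector: (-0.8660, 0.5000)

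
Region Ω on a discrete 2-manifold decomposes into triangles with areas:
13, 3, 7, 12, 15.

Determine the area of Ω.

13 + 3 + 7 + 12 + 15 = 50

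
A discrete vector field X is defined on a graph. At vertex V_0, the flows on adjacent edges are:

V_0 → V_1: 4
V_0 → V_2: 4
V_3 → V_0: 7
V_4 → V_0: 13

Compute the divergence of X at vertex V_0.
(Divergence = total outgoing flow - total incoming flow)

Divergence = sum of outgoing flows = 4 + 4 + (-7) + (-13) = -12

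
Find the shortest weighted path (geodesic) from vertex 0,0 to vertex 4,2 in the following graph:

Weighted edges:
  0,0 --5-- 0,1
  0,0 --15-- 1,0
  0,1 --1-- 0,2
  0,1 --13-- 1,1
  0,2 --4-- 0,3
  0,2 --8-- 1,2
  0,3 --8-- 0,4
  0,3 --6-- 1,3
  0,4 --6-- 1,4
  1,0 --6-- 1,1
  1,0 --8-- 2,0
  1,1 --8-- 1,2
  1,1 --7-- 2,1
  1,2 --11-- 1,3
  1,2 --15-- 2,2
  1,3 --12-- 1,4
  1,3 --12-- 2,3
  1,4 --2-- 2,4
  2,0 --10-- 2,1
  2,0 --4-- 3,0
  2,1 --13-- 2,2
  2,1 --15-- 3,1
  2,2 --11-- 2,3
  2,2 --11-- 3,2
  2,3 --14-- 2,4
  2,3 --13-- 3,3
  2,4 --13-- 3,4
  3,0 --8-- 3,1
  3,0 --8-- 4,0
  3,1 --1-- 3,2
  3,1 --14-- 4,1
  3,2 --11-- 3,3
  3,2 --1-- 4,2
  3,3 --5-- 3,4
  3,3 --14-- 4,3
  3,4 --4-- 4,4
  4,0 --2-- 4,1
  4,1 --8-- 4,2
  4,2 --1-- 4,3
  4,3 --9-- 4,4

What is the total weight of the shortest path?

Shortest path: 0,0 → 1,0 → 2,0 → 3,0 → 3,1 → 3,2 → 4,2, total weight = 37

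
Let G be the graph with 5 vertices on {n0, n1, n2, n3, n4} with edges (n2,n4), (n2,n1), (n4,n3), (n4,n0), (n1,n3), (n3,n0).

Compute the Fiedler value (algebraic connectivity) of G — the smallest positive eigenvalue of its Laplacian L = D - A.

Degrees: deg(n0) = 2, deg(n1) = 2, deg(n2) = 2, deg(n3) = 3, deg(n4) = 3.
L = D − A with rows/columns ordered (n0, n1, n2, n3, n4):
  [ 2,  0,  0, -1, -1]
  [ 0,  2, -1, -1,  0]
  [ 0, -1,  2,  0, -1]
  [-1, -1,  0,  3, -1]
  [-1,  0, -1, -1,  3]
Characteristic polynomial: det(λI − L) = λ(λ² − 5λ + 5)(λ² − 7λ + 11).
Roots: λ = 0; (λ² − 5λ + 5) = 0 ⇒ λ = (5 ± √5)/2 ≈ 1.382, 3.618; (λ² − 7λ + 11) = 0 ⇒ λ = (7 ± √5)/2 ≈ 2.382, 4.618.
(Check: the roots sum (with multiplicity) to 12, matching trace L = Σdeg = 2·6 = 12.)
Laplacian eigenvalues: [0.0, 1.382, 2.382, 3.618, 4.618]. Algebraic connectivity (smallest non-zero eigenvalue) = 1.382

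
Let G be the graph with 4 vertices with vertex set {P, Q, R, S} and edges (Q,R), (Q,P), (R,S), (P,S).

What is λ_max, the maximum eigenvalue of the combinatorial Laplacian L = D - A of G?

Degrees: deg(P) = 2, deg(Q) = 2, deg(R) = 2, deg(S) = 2.
L = D − A with rows/columns ordered (P, Q, R, S):
  [ 2, -1,  0, -1]
  [-1,  2, -1,  0]
  [ 0, -1,  2, -1]
  [-1,  0, -1,  2]
Characteristic polynomial: det(λI − L) = λ(λ − 2)²(λ − 4).
Roots: λ = 0; (λ − 2) = 0 ⇒ λ = 2 (multiplicity 2); (λ − 4) = 0 ⇒ λ = 4.
(Check: the roots sum (with multiplicity) to 8, matching trace L = Σdeg = 2·4 = 8.)
Laplacian eigenvalues: [0.0, 2.0, 2.0, 4.0]. Largest eigenvalue (spectral radius) = 4.0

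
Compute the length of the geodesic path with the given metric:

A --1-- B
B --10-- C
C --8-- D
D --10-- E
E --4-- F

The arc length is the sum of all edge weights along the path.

Arc length = 1 + 10 + 8 + 10 + 4 = 33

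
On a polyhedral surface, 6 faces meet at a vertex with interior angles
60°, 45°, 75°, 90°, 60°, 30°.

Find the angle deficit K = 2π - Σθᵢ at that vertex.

Sum of angles = 360°. K = 360° - 360° = 0° = 0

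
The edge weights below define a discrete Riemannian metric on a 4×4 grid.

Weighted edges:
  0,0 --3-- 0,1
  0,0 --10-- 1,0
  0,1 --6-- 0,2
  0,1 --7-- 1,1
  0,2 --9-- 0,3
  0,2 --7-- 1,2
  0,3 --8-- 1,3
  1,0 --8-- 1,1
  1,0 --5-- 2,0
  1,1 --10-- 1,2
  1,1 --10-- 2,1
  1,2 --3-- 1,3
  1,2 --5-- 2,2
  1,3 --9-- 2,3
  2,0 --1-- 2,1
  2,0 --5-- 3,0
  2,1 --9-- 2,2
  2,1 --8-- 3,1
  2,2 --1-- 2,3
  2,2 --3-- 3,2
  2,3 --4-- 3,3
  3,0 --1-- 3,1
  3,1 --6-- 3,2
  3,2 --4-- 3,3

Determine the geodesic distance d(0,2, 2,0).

Shortest path: 0,2 → 1,2 → 2,2 → 2,1 → 2,0, total weight = 22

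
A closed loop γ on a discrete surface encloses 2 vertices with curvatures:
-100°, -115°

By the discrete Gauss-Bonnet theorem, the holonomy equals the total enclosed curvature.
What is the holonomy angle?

Holonomy = total enclosed curvature = (-100°) + (-115°) = -215°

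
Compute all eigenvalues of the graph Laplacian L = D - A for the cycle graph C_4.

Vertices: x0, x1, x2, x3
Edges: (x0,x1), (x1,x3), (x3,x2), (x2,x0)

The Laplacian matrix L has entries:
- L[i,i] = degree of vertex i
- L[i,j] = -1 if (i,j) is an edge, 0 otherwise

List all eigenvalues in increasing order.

The cycle graph C_n has Laplacian eigenvalues λ_k = 2 − 2cos(2πk/n), k = 0, 1, …, n−1. Here n = 4:
k=0: 2 − 2cos(0) = 0.0; k=1: 2 − 2cos(π/2) = 2.0; k=2: 2 − 2cos(π) = 4.0; k=3: 2 − 2cos(3π/2) = 2.0.
Laplacian eigenvalues (increasing order): [0.0, 2.0, 2.0, 4.0]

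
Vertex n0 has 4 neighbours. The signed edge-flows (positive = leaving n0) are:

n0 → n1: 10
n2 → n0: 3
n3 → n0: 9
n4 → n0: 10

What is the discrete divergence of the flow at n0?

Divergence = sum of outgoing flows = 10 + (-3) + (-9) + (-10) = -12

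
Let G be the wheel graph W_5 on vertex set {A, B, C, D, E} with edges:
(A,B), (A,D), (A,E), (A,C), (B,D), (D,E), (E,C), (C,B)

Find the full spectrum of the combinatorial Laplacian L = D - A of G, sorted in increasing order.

The wheel W_5 is the join K_1 ∨ C_4 (a hub joined to every vertex of a cycle of length 4). For a join G ∨ H (G on p vertices, H on q vertices) the Laplacian spectrum is 0, p+q, the eigenvalues of L(G) other than one 0 each shifted by +q, and the eigenvalues of L(H) other than one 0 each shifted by +p. With G = K_1 (p = 1, nothing left after dropping its 0) and H = C_4 (q = 4, eigenvalues 2 − 2cos(2πk/4), k = 0, …, 3; drop k = 0), the spectrum of W_5 is 0, 5, and 1 + (2 − 2cos(2πk/4)) = 3 − 2cos(2πk/4) for k = 1, …, 3:
k=1: 3 − 2cos(π/2) = 3.0; k=2: 3 − 2cos(π) = 5.0; k=3: 3 − 2cos(3π/2) = 3.0.
Laplacian eigenvalues (increasing order): [0.0, 3.0, 3.0, 5.0, 5.0]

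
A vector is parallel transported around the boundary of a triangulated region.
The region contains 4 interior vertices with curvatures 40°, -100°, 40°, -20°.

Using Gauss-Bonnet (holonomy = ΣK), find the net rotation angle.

Holonomy = total enclosed curvature = 40° + (-100°) + 40° + (-20°) = -40°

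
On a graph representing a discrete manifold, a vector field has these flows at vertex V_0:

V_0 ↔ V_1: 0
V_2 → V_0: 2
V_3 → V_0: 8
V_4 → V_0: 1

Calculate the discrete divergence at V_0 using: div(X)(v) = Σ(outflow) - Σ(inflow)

Divergence = sum of outgoing flows = 0 + (-2) + (-8) + (-1) = -11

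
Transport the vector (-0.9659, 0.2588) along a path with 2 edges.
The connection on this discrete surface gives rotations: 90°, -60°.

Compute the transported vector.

Total rotation: 90° + (-60°) = 30°. Final vector: (-0.9659, -0.2588)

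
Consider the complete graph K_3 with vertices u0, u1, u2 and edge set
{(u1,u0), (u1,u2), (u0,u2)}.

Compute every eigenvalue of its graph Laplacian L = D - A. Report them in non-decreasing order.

For the complete graph K_n, L = nI − J (J = all-ones matrix). J has eigenvalues n (once, eigenvector 𝟙) and 0 (multiplicity n−1), so L has eigenvalues 0 (once) and n (multiplicity n−1). Here n = 3: eigenvalue 0 once and 3 with multiplicity 2.
Laplacian eigenvalues (increasing order): [0.0, 3.0, 3.0]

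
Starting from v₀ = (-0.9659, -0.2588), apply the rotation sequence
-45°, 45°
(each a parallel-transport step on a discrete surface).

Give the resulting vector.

Total rotation: (-45°) + 45° = 0°. Final vector: (-0.9659, -0.2588)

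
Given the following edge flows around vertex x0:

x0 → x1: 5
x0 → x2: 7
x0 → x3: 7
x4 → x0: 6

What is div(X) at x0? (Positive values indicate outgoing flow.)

Divergence = sum of outgoing flows = 5 + 7 + 7 + (-6) = 13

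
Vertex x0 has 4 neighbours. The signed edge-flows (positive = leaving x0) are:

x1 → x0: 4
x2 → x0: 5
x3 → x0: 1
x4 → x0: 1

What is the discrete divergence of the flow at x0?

Divergence = sum of outgoing flows = (-4) + (-5) + (-1) + (-1) = -11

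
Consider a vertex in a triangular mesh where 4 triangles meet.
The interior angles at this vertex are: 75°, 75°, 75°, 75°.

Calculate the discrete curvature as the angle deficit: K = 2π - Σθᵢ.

Sum of angles = 300°. K = 360° - 300° = 60°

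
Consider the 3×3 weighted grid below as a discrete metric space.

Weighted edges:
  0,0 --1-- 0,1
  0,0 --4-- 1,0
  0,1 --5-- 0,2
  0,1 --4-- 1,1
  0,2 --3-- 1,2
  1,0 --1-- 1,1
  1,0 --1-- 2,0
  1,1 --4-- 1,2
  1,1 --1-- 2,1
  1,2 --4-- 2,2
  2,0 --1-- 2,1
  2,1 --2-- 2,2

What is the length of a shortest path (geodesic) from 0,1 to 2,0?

Shortest path: 0,1 → 0,0 → 1,0 → 2,0, total weight = 6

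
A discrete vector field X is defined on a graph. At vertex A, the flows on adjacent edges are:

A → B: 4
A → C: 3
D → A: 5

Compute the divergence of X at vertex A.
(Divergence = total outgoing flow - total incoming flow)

Divergence = sum of outgoing flows = 4 + 3 + (-5) = 2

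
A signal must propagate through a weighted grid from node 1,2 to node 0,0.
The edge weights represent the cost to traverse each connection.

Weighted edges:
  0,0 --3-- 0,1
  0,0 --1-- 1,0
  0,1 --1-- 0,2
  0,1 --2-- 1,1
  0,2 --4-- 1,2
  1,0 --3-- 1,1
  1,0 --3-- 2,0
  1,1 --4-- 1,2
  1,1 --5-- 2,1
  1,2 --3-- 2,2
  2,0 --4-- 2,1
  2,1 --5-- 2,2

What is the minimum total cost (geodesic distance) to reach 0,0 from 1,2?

Shortest path: 1,2 → 0,2 → 0,1 → 0,0, total weight = 8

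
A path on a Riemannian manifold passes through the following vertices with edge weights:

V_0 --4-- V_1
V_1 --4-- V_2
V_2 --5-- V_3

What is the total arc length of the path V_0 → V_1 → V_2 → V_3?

Arc length = 4 + 4 + 5 = 13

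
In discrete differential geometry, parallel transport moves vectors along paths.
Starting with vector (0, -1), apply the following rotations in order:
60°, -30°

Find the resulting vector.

Total rotation: 60° + (-30°) = 30°. Final vector: (0.5000, -0.8660)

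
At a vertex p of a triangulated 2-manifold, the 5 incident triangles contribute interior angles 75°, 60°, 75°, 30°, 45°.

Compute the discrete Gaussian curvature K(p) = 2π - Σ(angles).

Sum of angles = 285°. K = 360° - 285° = 75°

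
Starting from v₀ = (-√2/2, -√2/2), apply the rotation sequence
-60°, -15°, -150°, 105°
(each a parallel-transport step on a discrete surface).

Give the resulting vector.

Total rotation: (-60°) + (-15°) + (-150°) + 105° = -120°. Final vector: (-0.2588, 0.9659)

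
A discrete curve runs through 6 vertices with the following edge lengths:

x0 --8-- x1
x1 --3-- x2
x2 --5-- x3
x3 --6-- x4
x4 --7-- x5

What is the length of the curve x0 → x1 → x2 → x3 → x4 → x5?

Arc length = 8 + 3 + 5 + 6 + 7 = 29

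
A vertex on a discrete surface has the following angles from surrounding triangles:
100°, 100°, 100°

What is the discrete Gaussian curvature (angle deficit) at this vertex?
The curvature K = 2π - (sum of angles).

Sum of angles = 300°. K = 360° - 300° = 60° = π/3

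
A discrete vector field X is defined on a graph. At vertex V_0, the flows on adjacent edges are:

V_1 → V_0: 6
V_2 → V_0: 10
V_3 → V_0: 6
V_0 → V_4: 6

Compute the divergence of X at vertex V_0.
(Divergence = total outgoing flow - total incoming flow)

Divergence = sum of outgoing flows = (-6) + (-10) + (-6) + 6 = -16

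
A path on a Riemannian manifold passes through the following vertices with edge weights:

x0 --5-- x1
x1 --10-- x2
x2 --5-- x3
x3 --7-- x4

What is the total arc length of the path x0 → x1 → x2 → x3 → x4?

Arc length = 5 + 10 + 5 + 7 = 27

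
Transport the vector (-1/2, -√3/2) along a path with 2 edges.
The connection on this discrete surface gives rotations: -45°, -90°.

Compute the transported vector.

Total rotation: (-45°) + (-90°) = -135°. Final vector: (-0.2588, 0.9659)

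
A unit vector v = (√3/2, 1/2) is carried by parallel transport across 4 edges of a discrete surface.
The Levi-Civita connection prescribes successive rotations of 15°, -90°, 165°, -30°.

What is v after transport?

Total rotation: 15° + (-90°) + 165° + (-30°) = 60°. Final vector: (0, 1)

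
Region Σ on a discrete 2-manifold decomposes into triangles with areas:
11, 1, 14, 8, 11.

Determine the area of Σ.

11 + 1 + 14 + 8 + 11 = 45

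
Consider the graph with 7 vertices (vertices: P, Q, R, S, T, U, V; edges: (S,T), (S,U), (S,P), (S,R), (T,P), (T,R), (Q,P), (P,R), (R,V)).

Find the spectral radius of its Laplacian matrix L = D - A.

Degrees: deg(P) = 4, deg(Q) = 1, deg(R) = 4, deg(S) = 4, deg(T) = 3, deg(U) = 1, deg(V) = 1.
L = D − A with rows/columns ordered (P, Q, R, S, T, U, V):
  [ 4, -1, -1, -1, -1,  0,  0]
  [-1,  1,  0,  0,  0,  0,  0]
  [-1,  0,  4, -1, -1,  0, -1]
  [-1,  0, -1,  4, -1, -1,  0]
  [-1,  0, -1, -1,  3,  0,  0]
  [ 0,  0,  0, -1,  0,  1,  0]
  [ 0,  0, -1,  0,  0,  0,  1]
Characteristic polynomial: det(λI − L) = λ(λ² − 6λ + 4)²(λ² − 6λ + 7).
Roots: λ = 0; (λ² − 6λ + 4) = 0 ⇒ λ = 3 ± √5 ≈ 0.7639, 5.2361 (multiplicity 2); (λ² − 6λ + 7) = 0 ⇒ λ = 3 ± √2 ≈ 1.5858, 4.4142.
(Check: the roots sum (with multiplicity) to 18, matching trace L = Σdeg = 2·9 = 18.)
Laplacian eigenvalues: [0.0, 0.7639, 0.7639, 1.5858, 4.4142, 5.2361, 5.2361]. Largest eigenvalue (spectral radius) = 5.2361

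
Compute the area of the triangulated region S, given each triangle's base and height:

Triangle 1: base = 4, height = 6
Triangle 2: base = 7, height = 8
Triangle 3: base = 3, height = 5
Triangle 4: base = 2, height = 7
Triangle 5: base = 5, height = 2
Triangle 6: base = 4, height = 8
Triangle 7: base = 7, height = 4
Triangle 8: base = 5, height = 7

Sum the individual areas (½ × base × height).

(1/2)×4×6 + (1/2)×7×8 + (1/2)×3×5 + (1/2)×2×7 + (1/2)×5×2 + (1/2)×4×8 + (1/2)×7×4 + (1/2)×5×7 = 107.0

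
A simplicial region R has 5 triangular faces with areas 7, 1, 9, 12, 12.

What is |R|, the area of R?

7 + 1 + 9 + 12 + 12 = 41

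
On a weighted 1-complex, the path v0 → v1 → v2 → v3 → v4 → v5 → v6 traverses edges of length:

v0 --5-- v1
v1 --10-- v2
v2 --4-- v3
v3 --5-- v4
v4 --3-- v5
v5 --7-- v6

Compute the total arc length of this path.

Arc length = 5 + 10 + 4 + 5 + 3 + 7 = 34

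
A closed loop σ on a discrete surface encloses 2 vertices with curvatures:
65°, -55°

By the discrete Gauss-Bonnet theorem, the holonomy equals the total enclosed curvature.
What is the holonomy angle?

Holonomy = total enclosed curvature = 65° + (-55°) = 10°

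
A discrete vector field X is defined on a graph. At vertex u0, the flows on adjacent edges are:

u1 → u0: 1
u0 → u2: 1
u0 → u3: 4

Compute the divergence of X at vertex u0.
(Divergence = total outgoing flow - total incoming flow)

Divergence = sum of outgoing flows = (-1) + 1 + 4 = 4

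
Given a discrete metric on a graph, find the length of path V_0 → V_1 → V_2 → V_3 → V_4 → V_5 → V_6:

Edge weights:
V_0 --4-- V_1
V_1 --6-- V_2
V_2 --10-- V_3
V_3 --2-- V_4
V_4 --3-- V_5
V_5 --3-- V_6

Arc length = 4 + 6 + 10 + 2 + 3 + 3 = 28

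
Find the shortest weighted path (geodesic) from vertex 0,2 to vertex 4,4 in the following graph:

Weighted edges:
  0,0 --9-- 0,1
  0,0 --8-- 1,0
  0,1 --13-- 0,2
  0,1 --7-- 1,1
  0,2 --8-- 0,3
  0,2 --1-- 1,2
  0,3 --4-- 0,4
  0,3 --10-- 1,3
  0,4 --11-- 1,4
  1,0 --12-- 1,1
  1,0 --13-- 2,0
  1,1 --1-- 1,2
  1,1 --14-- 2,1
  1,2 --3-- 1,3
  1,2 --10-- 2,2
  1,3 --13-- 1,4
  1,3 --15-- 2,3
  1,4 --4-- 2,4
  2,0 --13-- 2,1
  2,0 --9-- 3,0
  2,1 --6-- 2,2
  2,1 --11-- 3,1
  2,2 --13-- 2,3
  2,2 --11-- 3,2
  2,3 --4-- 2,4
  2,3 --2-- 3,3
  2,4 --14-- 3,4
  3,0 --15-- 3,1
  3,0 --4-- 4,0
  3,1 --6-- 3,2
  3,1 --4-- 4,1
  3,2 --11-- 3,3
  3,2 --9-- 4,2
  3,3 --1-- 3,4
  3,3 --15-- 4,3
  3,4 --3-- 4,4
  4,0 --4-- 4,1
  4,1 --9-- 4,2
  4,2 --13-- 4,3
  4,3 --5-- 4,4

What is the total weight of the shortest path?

Shortest path: 0,2 → 1,2 → 1,3 → 2,3 → 3,3 → 3,4 → 4,4, total weight = 25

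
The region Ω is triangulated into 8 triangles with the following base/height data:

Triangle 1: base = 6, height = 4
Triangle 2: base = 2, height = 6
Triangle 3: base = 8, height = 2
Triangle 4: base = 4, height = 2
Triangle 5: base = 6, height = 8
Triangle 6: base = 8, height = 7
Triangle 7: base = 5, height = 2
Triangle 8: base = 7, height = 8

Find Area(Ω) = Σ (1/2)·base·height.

(1/2)×6×4 + (1/2)×2×6 + (1/2)×8×2 + (1/2)×4×2 + (1/2)×6×8 + (1/2)×8×7 + (1/2)×5×2 + (1/2)×7×8 = 115.0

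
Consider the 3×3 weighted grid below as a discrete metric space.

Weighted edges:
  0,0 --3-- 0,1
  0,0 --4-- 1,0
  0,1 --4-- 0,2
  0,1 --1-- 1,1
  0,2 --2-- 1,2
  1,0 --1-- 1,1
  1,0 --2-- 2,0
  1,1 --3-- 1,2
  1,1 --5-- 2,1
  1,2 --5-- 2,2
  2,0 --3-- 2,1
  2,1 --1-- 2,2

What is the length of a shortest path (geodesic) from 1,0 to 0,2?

Shortest path: 1,0 → 1,1 → 0,1 → 0,2, total weight = 6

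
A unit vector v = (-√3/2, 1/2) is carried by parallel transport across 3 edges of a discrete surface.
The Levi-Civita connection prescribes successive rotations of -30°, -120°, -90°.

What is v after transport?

Total rotation: (-30°) + (-120°) + (-90°) = -240° ≡ 120° (mod 360°). Final vector: (0, -1)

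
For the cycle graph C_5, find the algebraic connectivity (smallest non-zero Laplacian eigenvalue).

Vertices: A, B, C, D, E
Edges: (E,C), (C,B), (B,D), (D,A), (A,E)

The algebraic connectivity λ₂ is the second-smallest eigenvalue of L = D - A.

The cycle graph C_n has Laplacian eigenvalues λ_k = 2 − 2cos(2πk/n), k = 0, 1, …, n−1. Here n = 5:
k=0: 2 − 2cos(0) = 0.0; k=1: 2 − 2cos(2π/5) = 1.382; k=2: 2 − 2cos(4π/5) = 3.618; k=3: 2 − 2cos(6π/5) = 3.618; k=4: 2 − 2cos(8π/5) = 1.382.
Laplacian eigenvalues: [0.0, 1.382, 1.382, 3.618, 3.618]. Algebraic connectivity (smallest non-zero eigenvalue) = 1.382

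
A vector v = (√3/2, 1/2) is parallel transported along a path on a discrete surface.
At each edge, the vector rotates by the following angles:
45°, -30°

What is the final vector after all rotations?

Total rotation: 45° + (-30°) = 15°. Final vector: (0.7071, 0.7071)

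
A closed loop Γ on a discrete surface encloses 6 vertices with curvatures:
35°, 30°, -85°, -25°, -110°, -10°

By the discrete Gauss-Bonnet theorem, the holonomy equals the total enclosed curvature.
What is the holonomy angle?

Holonomy = total enclosed curvature = 35° + 30° + (-85°) + (-25°) + (-110°) + (-10°) = -165°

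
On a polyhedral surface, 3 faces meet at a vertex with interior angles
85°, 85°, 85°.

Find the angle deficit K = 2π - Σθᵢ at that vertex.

Sum of angles = 255°. K = 360° - 255° = 105° = 7π/12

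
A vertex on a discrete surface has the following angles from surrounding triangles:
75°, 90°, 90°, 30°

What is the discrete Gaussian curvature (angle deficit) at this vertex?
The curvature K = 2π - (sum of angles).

Sum of angles = 285°. K = 360° - 285° = 75° = 5π/12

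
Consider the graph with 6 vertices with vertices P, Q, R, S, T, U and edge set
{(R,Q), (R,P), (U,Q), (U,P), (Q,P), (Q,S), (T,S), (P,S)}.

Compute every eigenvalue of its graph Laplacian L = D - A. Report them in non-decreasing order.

Degrees: deg(P) = 4, deg(Q) = 4, deg(R) = 2, deg(S) = 3, deg(T) = 1, deg(U) = 2.
L = D − A with rows/columns ordered (P, Q, R, S, T, U):
  [ 4, -1, -1, -1,  0, -1]
  [-1,  4, -1, -1,  0, -1]
  [-1, -1,  2,  0,  0,  0]
  [-1, -1,  0,  3, -1,  0]
  [ 0,  0,  0, -1,  1,  0]
  [-1, -1,  0,  0,  0,  2]
Characteristic polynomial: det(λI − L) = λ(λ² − 6λ + 4)(λ − 2)(λ − 3)(λ − 5).
Roots: λ = 0; (λ² − 6λ + 4) = 0 ⇒ λ = 3 ± √5 ≈ 0.7639, 5.2361; (λ − 2) = 0 ⇒ λ = 2; (λ − 3) = 0 ⇒ λ = 3; (λ − 5) = 0 ⇒ λ = 5.
(Check: the roots sum (with multiplicity) to 16, matching trace L = Σdeg = 2·8 = 16.)
Laplacian eigenvalues (increasing order): [0.0, 0.7639, 2.0, 3.0, 5.0, 5.2361]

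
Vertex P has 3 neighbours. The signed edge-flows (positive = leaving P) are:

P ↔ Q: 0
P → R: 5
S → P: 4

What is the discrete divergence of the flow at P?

Divergence = sum of outgoing flows = 0 + 5 + (-4) = 1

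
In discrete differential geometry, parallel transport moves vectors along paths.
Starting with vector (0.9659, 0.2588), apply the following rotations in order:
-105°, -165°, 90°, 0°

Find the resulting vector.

Total rotation: (-105°) + (-165°) + 90° + 0° = -180° ≡ 180° (mod 360°). Final vector: (-0.9659, -0.2588)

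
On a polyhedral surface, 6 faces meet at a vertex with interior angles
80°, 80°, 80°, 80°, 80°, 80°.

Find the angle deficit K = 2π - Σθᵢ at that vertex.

Sum of angles = 480°. K = 360° - 480° = -120° = -2π/3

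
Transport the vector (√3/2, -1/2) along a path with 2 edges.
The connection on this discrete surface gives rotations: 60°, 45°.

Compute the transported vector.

Total rotation: 60° + 45° = 105°. Final vector: (0.2588, 0.9659)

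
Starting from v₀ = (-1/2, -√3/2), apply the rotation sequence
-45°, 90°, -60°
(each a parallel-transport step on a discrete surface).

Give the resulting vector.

Total rotation: (-45°) + 90° + (-60°) = -15°. Final vector: (-0.7071, -0.7071)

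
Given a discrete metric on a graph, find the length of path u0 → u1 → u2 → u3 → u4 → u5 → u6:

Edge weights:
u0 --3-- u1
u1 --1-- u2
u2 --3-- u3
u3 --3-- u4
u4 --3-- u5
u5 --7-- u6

Arc length = 3 + 1 + 3 + 3 + 3 + 7 = 20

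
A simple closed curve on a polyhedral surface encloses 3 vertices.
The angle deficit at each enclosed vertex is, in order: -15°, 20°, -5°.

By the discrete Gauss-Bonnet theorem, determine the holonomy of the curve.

Holonomy = total enclosed curvature = (-15°) + 20° + (-5°) = 0°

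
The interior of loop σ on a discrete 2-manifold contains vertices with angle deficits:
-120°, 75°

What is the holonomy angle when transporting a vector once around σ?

Holonomy = total enclosed curvature = (-120°) + 75° = -45°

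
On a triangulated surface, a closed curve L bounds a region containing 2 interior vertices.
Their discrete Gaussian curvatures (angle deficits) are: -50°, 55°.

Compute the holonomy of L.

Holonomy = total enclosed curvature = (-50°) + 55° = 5°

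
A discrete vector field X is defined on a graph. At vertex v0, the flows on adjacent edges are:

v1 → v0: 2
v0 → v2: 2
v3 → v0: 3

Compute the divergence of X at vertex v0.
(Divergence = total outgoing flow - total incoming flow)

Divergence = sum of outgoing flows = (-2) + 2 + (-3) = -3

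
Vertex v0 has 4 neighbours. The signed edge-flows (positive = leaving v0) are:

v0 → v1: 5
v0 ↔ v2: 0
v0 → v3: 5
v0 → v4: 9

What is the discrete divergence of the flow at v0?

Divergence = sum of outgoing flows = 5 + 0 + 5 + 9 = 19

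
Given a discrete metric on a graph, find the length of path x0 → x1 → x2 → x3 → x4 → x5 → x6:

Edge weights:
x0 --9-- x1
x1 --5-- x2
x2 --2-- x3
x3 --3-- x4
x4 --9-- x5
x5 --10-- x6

Arc length = 9 + 5 + 2 + 3 + 9 + 10 = 38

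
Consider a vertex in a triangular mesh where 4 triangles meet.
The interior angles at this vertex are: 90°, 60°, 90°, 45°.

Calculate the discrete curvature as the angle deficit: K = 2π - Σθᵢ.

Sum of angles = 285°. K = 360° - 285° = 75° = 5π/12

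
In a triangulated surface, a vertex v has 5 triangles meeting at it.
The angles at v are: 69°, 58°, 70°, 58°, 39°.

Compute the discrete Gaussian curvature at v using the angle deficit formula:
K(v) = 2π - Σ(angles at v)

Sum of angles = 294°. K = 360° - 294° = 66° = 11π/30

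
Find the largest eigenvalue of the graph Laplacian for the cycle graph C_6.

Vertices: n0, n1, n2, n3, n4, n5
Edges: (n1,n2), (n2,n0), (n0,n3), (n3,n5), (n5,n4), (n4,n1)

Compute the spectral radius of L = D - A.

The cycle graph C_n has Laplacian eigenvalues λ_k = 2 − 2cos(2πk/n), k = 0, 1, …, n−1. Here n = 6:
k=0: 2 − 2cos(0) = 0.0; k=1: 2 − 2cos(π/3) = 1.0; k=2: 2 − 2cos(2π/3) = 3.0; k=3: 2 − 2cos(π) = 4.0; k=4: 2 − 2cos(4π/3) = 3.0; k=5: 2 − 2cos(5π/3) = 1.0.
Laplacian eigenvalues: [0.0, 1.0, 1.0, 3.0, 3.0, 4.0]. Largest eigenvalue (spectral radius) = 4.0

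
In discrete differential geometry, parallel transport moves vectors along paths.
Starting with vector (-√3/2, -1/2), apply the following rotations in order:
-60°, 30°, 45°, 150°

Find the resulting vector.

Total rotation: (-60°) + 30° + 45° + 150° = 165°. Final vector: (0.9659, 0.2588)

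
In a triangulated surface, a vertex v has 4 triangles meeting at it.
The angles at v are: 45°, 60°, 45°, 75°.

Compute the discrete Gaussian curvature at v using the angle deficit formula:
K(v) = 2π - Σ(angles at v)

Sum of angles = 225°. K = 360° - 225° = 135°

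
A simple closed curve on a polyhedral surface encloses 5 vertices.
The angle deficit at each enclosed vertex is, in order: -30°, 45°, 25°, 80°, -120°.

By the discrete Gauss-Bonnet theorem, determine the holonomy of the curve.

Holonomy = total enclosed curvature = (-30°) + 45° + 25° + 80° + (-120°) = 0°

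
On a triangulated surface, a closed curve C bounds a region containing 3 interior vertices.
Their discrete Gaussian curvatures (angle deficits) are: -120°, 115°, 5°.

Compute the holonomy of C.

Holonomy = total enclosed curvature = (-120°) + 115° + 5° = 0°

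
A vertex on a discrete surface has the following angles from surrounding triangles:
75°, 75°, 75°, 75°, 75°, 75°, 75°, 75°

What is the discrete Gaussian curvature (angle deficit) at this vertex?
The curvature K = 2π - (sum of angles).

Sum of angles = 600°. K = 360° - 600° = -240°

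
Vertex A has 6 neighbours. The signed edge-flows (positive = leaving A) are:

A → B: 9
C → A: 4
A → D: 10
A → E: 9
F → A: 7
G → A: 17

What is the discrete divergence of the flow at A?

Divergence = sum of outgoing flows = 9 + (-4) + 10 + 9 + (-7) + (-17) = 0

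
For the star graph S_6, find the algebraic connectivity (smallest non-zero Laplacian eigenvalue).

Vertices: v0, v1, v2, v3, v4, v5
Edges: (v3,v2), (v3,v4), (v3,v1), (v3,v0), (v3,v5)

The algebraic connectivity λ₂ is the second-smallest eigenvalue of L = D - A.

The star S_6 is the complete bipartite graph K_{1,5} (one hub of degree 5, 5 leaves of degree 1). The Laplacian spectrum of K_{p,q} is 0, p (multiplicity q−1), q (multiplicity p−1), p+q. With p = 1, q = 5: 0 once, 1 with multiplicity 4, and 6 once. (Check: trace L = sum of degrees = 10 = 4·1 + 6.)
Laplacian eigenvalues: [0.0, 1.0, 1.0, 1.0, 1.0, 6.0]. Algebraic connectivity (smallest non-zero eigenvalue) = 1.0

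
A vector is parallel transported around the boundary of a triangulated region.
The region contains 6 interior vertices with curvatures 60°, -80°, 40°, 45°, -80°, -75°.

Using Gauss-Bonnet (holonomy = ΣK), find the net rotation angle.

Holonomy = total enclosed curvature = 60° + (-80°) + 40° + 45° + (-80°) + (-75°) = -90°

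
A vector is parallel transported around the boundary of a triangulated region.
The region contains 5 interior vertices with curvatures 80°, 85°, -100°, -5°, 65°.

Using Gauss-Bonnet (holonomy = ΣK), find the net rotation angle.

Holonomy = total enclosed curvature = 80° + 85° + (-100°) + (-5°) + 65° = 125°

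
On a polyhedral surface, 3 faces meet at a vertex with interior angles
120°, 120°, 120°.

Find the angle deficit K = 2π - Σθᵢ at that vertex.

Sum of angles = 360°. K = 360° - 360° = 0° = 0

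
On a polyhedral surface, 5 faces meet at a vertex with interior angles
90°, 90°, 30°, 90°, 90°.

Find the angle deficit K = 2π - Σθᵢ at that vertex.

Sum of angles = 390°. K = 360° - 390° = -30° = -π/6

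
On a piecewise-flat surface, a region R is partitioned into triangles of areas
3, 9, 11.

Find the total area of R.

3 + 9 + 11 = 23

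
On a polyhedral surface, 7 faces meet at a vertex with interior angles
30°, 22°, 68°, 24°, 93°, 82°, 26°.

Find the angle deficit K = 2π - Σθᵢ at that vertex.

Sum of angles = 345°. K = 360° - 345° = 15° = π/12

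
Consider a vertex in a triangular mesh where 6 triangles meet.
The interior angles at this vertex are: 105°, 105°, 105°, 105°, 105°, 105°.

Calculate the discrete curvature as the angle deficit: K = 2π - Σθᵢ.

Sum of angles = 630°. K = 360° - 630° = -270° = -3π/2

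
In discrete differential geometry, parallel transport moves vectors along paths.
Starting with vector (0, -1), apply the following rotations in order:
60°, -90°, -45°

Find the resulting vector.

Total rotation: 60° + (-90°) + (-45°) = -75°. Final vector: (-0.9659, -0.2588)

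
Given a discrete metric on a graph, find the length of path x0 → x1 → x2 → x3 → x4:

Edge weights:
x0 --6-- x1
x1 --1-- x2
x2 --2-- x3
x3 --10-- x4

Arc length = 6 + 1 + 2 + 10 = 19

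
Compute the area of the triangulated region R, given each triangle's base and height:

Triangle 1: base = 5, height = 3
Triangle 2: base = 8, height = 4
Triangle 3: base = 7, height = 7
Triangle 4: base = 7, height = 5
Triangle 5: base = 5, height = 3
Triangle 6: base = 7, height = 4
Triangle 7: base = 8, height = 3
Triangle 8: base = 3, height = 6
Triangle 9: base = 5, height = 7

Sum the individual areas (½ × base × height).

(1/2)×5×3 + (1/2)×8×4 + (1/2)×7×7 + (1/2)×7×5 + (1/2)×5×3 + (1/2)×7×4 + (1/2)×8×3 + (1/2)×3×6 + (1/2)×5×7 = 125.5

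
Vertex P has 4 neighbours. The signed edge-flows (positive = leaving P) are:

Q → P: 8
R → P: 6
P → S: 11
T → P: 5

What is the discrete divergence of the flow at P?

Divergence = sum of outgoing flows = (-8) + (-6) + 11 + (-5) = -8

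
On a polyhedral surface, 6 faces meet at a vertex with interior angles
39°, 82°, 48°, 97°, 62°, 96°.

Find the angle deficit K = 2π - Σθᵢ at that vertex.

Sum of angles = 424°. K = 360° - 424° = -64° = -16π/45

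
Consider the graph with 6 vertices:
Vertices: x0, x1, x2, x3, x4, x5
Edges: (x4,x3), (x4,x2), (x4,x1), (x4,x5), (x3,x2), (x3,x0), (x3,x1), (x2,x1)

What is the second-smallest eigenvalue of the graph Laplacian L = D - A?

Degrees: deg(x0) = 1, deg(x1) = 3, deg(x2) = 3, deg(x3) = 4, deg(x4) = 4, deg(x5) = 1.
L = D − A with rows/columns ordered (x0, x1, x2, x3, x4, x5):
  [ 1,  0,  0, -1,  0,  0]
  [ 0,  3, -1, -1, -1,  0]
  [ 0, -1,  3, -1, -1,  0]
  [-1, -1, -1,  4, -1,  0]
  [ 0, -1, -1, -1,  4, -1]
  [ 0,  0,  0,  0, -1,  1]
Characteristic polynomial: det(λI − L) = λ(λ² − 6λ + 4)(λ² − 6λ + 6)(λ − 4).
Roots: λ = 0; (λ² − 6λ + 4) = 0 ⇒ λ = 3 ± √5 ≈ 0.7639, 5.2361; (λ² − 6λ + 6) = 0 ⇒ λ = 3 ± √3 ≈ 1.2679, 4.7321; (λ − 4) = 0 ⇒ λ = 4.
(Check: the roots sum (with multiplicity) to 16, matching trace L = Σdeg = 2·8 = 16.)
Laplacian eigenvalues: [0.0, 0.7639, 1.2679, 4.0, 4.7321, 5.2361]. Algebraic connectivity (smallest non-zero eigenvalue) = 0.7639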